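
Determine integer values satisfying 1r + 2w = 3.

Step 1: Check solvability.
gcd(1, 2) = 1
Since 1 divides 3, solutions exist.

Step 2: Apply extended Euclidean algorithm to find gcd.
We find integers such that 1*x0 + 2*y0 = 1

Step 3: Scale the particular solution.
Multiply by 3/1 = 3:
r = 3, w = 0

Step 4: Verify.
1*(3) + 2*(0) = 3 = 3 ✓

r = 3, w = 0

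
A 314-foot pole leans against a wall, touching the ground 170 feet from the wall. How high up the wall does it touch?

The ladder, wall, and ground form a right triangle with hypotenuse 314 and one leg 170.
By the Pythagorean theorem: h² = 314² - 170² = 98596 - 28900 = 69696
h = √69696 = 264 feet

264 feet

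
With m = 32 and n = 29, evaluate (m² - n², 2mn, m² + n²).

a = m² - n² = 1024 - 841 = 183
b = 2mn = 2·32·29 = 1856
c = m² + n² = 1024 + 841 = 1865
Verify: 183² + 1856² = 33489 + 3444736 = 3478225 = 1865² ✓

(183, 1856, 1865)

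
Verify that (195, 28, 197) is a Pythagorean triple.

Compute a² + b²:
195² + 28² = 38025 + 784 = 38809
Compute c²:
197² = 38809
Since 38809 = 38809, it is a Pythagorean triple.

Yes, it is a Pythagorean triple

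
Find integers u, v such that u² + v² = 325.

We need to find integers u, v > 0 such that u² + v² = 325.
Trying u = 1: v² = 325 - 1² = 325 - 1 = 324
v = 18
Check: 1² + 18² = 1 + 324 = 325 ✓

325 = 1² + 18²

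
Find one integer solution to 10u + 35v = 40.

Step 1: Check solvability.
gcd(10, 35) = 5
Since 5 divides 40, solutions exist.

Step 2: Apply extended Euclidean algorithm to find gcd.
We find integers such that 10*x0 + 35*y0 = 5

Step 3: Scale the particular solution.
Multiply by 40/5 = 8:
u = -24, v = 8

Step 4: Verify.
10*(-24) + 35*(8) = 40 = 40 ✓

u = -24, v = 8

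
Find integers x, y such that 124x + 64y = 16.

Step 1: Check solvability.
gcd(124, 64) = 4
Since 4 divides 16, solutions exist.

Step 2: Apply extended Euclidean algorithm to find gcd.
We find integers such that 124*x0 + 64*y0 = 4

Step 3: Scale the particular solution.
Multiply by 16/4 = 4:
x = -4, y = 8

Step 4: Verify.
124*(-4) + 64*(8) = 16 = 16 ✓

x = -4, y = 8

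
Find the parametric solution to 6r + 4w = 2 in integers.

Step 1: Compute gcd(6, 4) = 2.
Since 2 divides 2, solutions exist.

Step 2: Find a particular solution using extended Euclidean algorithm.
We get r₀ = 1, w₀ = -1.
Check: 6*1 + 4*-1 = 2 = 2 ✓

Step 3: Write the general solution.
r = 1 + (4/2)t = 1 + 2t
w = -1 - (6/2)t = -1 - 3t
for any integer t.

r = 1 + 2t, w = -1 - 3t for integer t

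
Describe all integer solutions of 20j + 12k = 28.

Step 1: Compute gcd(20, 12) = 4.
Since 4 divides 28, solutions exist.

Step 2: Find a particular solution using extended Euclidean algorithm.
We get j₀ = -7, k₀ = 14.
Check: 20*-7 + 12*14 = 28 = 28 ✓

Step 3: Write the general solution.
j = -7 + (12/4)t = -7 + 3t
k = 14 - (20/4)t = 14 - 5t
for any integer t.

j = -7 + 3t, k = 14 - 5t for integer t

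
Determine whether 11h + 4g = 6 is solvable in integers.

Step 1: Compute gcd(11, 4).
gcd(11, 4) = 1

Step 2: Check divisibility.
Does 1 divide 6? 6 = 1 x 6, so yes.

By the theorem on linear Diophantine equations, 11h + 4g = 6 has integer solutions if and only if gcd(11, 4) divides 6. Since 1 | 6, solutions exist.

Yes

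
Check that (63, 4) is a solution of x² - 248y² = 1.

Compute x² = 63² = 3969
Compute 248y² = 248·4² = 248·16 = 3968
x² - 248y² = 3969 - 3968 = 1
Since this equals 1, (63, 4) is a solution.

Yes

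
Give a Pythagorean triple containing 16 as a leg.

We need the other leg and hypotenuse such that 16² + x² = c².
Take x = 63, c = 65: 16² + 63² = 256 + 3969 = 4225 = 65² ✓
Triple: (63, 16, 65)

(63, 16, 65)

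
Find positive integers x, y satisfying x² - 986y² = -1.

We need x² = 986y² - 1. Try successive y:
y = 1: x² = 986·1² - 1 = 985, not a perfect square
y = 2: x² = 986·2² - 1 = 3943, not a perfect square
y = 3: x² = 986·3² - 1 = 8873, not a perfect square
...
y = 5: x² = 986·5² - 1 = 24649 = 157² ✓
Check: 157² - 986·5² = 24649 - 24650 = -1 ✓

x = 157, y = 5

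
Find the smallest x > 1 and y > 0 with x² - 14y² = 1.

We seek the smallest positive integers (x, y) with x² - 14y² = 1, i.e., x² = 14y² + 1.
Try successive y values:
y = 1: x² = 14·1² + 1 = 15, not a perfect square
y = 2: x² = 14·2² + 1 = 57, not a perfect square
y = 3: x² = 14·3² + 1 = 127, not a perfect square
... continuing the search (or via continued fractions) ...
y = 4: x² = 14·4² + 1 = 225, x = 15 ✓

Verify: 15² - 14·4² = 225 - 224 = 1 ✓

x = 15, y = 4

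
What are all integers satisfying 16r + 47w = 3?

Step 1: Compute gcd(16, 47) = 1.
Since 1 divides 3, solutions exist.

Step 2: Find a particular solution using extended Euclidean algorithm.
We get r₀ = 9, w₀ = -3.
Check: 16*9 + 47*-3 = 3 = 3 ✓

Step 3: Write the general solution.
r = 9 + (47/1)t = 9 + 47t
w = -3 - (16/1)t = -3 - 16t
for any integer t.

r = 9 + 47t, w = -3 - 16t for integer t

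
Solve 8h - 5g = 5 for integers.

Step 1: Check solvability.
gcd(8, 5) = 1
Since 1 divides 5, solutions exist.

Step 2: Apply extended Euclidean algorithm to find gcd.
We find integers such that 8*x0 + 5*y0 = 1

Step 3: Scale the particular solution.
Multiply by 5/1 = 5:
h = 10, g = 15

Step 4: Verify.
8*(10) - 5*(15) = 5 = 5 ✓

h = 10, g = 15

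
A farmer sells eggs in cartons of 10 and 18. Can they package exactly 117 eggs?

We need non-negative a, b with 10a + 18b = 117.
gcd(10, 18) = 2, and 2 does not divide 117.
No integer solutions exist.

No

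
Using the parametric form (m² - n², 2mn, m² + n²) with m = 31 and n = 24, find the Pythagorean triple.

a = m² - n² = 961 - 576 = 385
b = 2mn = 2·31·24 = 1488
c = m² + n² = 961 + 576 = 1537
Verify: 385² + 1488² = 148225 + 2214144 = 2362369 = 1537² ✓

(385, 1488, 1537)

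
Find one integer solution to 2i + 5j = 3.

Step 1: Check solvability.
gcd(2, 5) = 1
Since 1 divides 3, solutions exist.

Step 2: Apply extended Euclidean algorithm to find gcd.
We find integers such that 2*x0 + 5*y0 = 1

Step 3: Scale the particular solution.
Multiply by 3/1 = 3:
i = -6, j = 3

Step 4: Verify.
2*(-6) + 5*(3) = 3 = 3 ✓

i = -6, j = 3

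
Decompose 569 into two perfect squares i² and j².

We need to find integers i, j > 0 such that i² + j² = 569.
Trying i = 13: j² = 569 - 13² = 569 - 169 = 400
j = 20
Check: 13² + 20² = 169 + 400 = 569 ✓

569 = 13² + 20²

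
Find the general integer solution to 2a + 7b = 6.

Step 1: Compute gcd(2, 7) = 1.
Since 1 divides 6, solutions exist.

Step 2: Find a particular solution using extended Euclidean algorithm.
We get a₀ = -18, b₀ = 6.
Check: 2*-18 + 7*6 = 6 = 6 ✓

Step 3: Write the general solution.
a = -18 + (7/1)t = -18 + 7t
b = 6 - (2/1)t = 6 - 2t
for any integer t.

a = -18 + 7t, b = 6 - 2t for integer t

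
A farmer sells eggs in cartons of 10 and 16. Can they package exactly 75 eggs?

We need non-negative a, b with 10a + 16b = 75.
gcd(10, 16) = 2, and 2 does not divide 75.
No integer solutions exist.

No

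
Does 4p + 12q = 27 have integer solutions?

Step 1: Compute gcd(4, 12).
gcd(4, 12) = 4

Step 2: Check divisibility.
Does 4 divide 27? 27 = 4 x 6 + 3, so no.

By the theorem on linear Diophantine equations, 4p + 12q = 27 has integer solutions if and only if gcd(4, 12) divides 27. Since 4 does not divide 27, no solutions exist.

No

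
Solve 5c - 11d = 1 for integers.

Step 1: Check solvability.
gcd(5, 11) = 1
Since 1 divides 1, solutions exist.

Step 2: Apply extended Euclidean algorithm to find gcd.
We find integers such that 5*x0 + 11*y0 = 1

Step 3: Scale the particular solution.
Multiply by 1/1 = 1:
c = -2, d = -1

Step 4: Verify.
5*(-2) - 11*(-1) = 1 = 1 ✓

c = -2, d = -1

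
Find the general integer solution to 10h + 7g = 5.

Step 1: Compute gcd(10, 7) = 1.
Since 1 divides 5, solutions exist.

Step 2: Find a particular solution using extended Euclidean algorithm.
We get h₀ = -10, g₀ = 15.
Check: 10*-10 + 7*15 = 5 = 5 ✓

Step 3: Write the general solution.
h = -10 + (7/1)t = -10 + 7t
g = 15 - (10/1)t = 15 - 10t
for any integer t.

h = -10 + 7t, g = 15 - 10t for integer t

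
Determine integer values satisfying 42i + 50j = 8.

Step 1: Check solvability.
gcd(42, 50) = 2
Since 2 divides 8, solutions exist.

Step 2: Apply extended Euclidean algorithm to find gcd.
We find integers such that 42*x0 + 50*y0 = 2

Step 3: Scale the particular solution.
Multiply by 8/2 = 4:
i = 24, j = -20

Step 4: Verify.
42*(24) + 50*(-20) = 8 = 8 ✓

i = 24, j = -20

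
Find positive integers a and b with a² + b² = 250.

We need to find integers a, b > 0 such that a² + b² = 250.
Trying a = 5: b² = 250 - 5² = 250 - 25 = 225
b = 15
Check: 5² + 15² = 25 + 225 = 250 ✓

250 = 5² + 15²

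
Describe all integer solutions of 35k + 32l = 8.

Step 1: Compute gcd(35, 32) = 1.
Since 1 divides 8, solutions exist.

Step 2: Find a particular solution using extended Euclidean algorithm.
We get k₀ = 88, l₀ = -96.
Check: 35*88 + 32*-96 = 8 = 8 ✓

Step 3: Write the general solution.
k = 88 + (32/1)t = 88 + 32t
l = -96 - (35/1)t = -96 - 35t
for any integer t.

k = 88 + 32t, l = -96 - 35t for integer t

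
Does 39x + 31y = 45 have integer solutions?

Step 1: Compute gcd(39, 31).
gcd(39, 31) = 1

Step 2: Check divisibility.
Does 1 divide 45? 45 = 1 x 45, so yes.

By the theorem on linear Diophantine equations, 39x + 31y = 45 has integer solutions if and only if gcd(39, 31) divides 45. Since 1 | 45, solutions exist.

Yes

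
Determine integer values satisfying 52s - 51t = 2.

Step 1: Check solvability.
gcd(52, 51) = 1
Since 1 divides 2, solutions exist.

Step 2: Apply extended Euclidean algorithm to find gcd.
We find integers such that 52*x0 + 51*y0 = 1

Step 3: Scale the particular solution.
Multiply by 2/1 = 2:
s = 2, t = 2

Step 4: Verify.
52*(2) - 51*(2) = 2 = 2 ✓

s = 2, t = 2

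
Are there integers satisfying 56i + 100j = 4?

Step 1: Compute gcd(56, 100).
gcd(56, 100) = 4

Step 2: Check divisibility.
Does 4 divide 4? 4 = 4 x 1, so yes.

By the theorem on linear Diophantine equations, 56i + 100j = 4 has integer solutions if and only if gcd(56, 100) divides 4. Since 4 | 4, solutions exist.

Yes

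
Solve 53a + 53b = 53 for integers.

Step 1: Check solvability.
gcd(53, 53) = 53
Since 53 divides 53, solutions exist.

Step 2: Apply extended Euclidean algorithm to find gcd.
We find integers such that 53*x0 + 53*y0 = 53

Step 3: Scale the particular solution.
Multiply by 53/53 = 1:
a = 0, b = 1

Step 4: Verify.
53*(0) + 53*(1) = 53 = 53 ✓

a = 0, b = 1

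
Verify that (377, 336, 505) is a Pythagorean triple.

Compute a² + b²:
377² + 336² = 142129 + 112896 = 255025
Compute c²:
505² = 255025
Since 255025 = 255025, it is a Pythagorean triple.

Yes, it is a Pythagorean triple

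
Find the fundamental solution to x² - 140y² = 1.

We seek the smallest positive integers (x, y) with x² - 140y² = 1, i.e., x² = 140y² + 1.
Try successive y values:
y = 1: x² = 140·1² + 1 = 141, not a perfect square
y = 2: x² = 140·2² + 1 = 561, not a perfect square
y = 3: x² = 140·3² + 1 = 1261, not a perfect square
... continuing the search (or via continued fractions) ...
y = 6: x² = 140·6² + 1 = 5041, x = 71 ✓

Verify: 71² - 140·6² = 5041 - 5040 = 1 ✓

x = 71, y = 6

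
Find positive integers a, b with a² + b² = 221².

We need a² + b² = 221² = 48841.
Trying: 21² + 220² = 441 + 48400 = 48841 ✓

(21, 220, 221)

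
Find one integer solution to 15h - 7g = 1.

Step 1: Check solvability.
gcd(15, 7) = 1
Since 1 divides 1, solutions exist.

Step 2: Apply extended Euclidean algorithm to find gcd.
We find integers such that 15*x0 + 7*y0 = 1

Step 3: Scale the particular solution.
Multiply by 1/1 = 1:
h = 1, g = 2

Step 4: Verify.
15*(1) - 7*(2) = 1 = 1 ✓

h = 1, g = 2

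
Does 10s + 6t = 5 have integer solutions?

Step 1: Compute gcd(10, 6).
gcd(10, 6) = 2

Step 2: Check divisibility.
Does 2 divide 5? 5 = 2 x 2 + 1, so no.

By the theorem on linear Diophantine equations, 10s + 6t = 5 has integer solutions if and only if gcd(10, 6) divides 5. Since 2 does not divide 5, no solutions exist.

No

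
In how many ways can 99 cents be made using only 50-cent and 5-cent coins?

We need non-negative integers (x, y) with 50x + 5y = 99.
For each x from 0 to 1, check if (99 - 50x) is a non-negative multiple of 5.
Solutions (x, y): none
Count: 0

0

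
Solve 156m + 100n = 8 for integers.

Step 1: Check solvability.
gcd(156, 100) = 4
Since 4 divides 8, solutions exist.

Step 2: Apply extended Euclidean algorithm to find gcd.
We find integers such that 156*x0 + 100*y0 = 4

Step 3: Scale the particular solution.
Multiply by 8/4 = 2:
m = 18, n = -28

Step 4: Verify.
156*(18) + 100*(-28) = 8 = 8 ✓

m = 18, n = -28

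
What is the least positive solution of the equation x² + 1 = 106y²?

We need x² = 106y² - 1. Try successive y:
y = 1: x² = 106·1² - 1 = 105, not a perfect square
y = 2: x² = 106·2² - 1 = 423, not a perfect square
y = 3: x² = 106·3² - 1 = 953, not a perfect square
...
y = 389: x² = 106·389² - 1 = 16040025 = 4005² ✓
Check: 4005² - 106·389² = 16040025 - 16040026 = -1 ✓

x = 4005, y = 389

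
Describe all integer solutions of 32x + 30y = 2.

Step 1: Compute gcd(32, 30) = 2.
Since 2 divides 2, solutions exist.

Step 2: Find a particular solution using extended Euclidean algorithm.
We get x₀ = 1, y₀ = -1.
Check: 32*1 + 30*-1 = 2 = 2 ✓

Step 3: Write the general solution.
x = 1 + (30/2)t = 1 + 15t
y = -1 - (32/2)t = -1 - 16t
for any integer t.

x = 1 + 15t, y = -1 - 16t for integer t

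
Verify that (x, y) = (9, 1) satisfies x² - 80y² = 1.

Compute x² = 9² = 81
Compute 80y² = 80·1² = 80·1 = 80
x² - 80y² = 81 - 80 = 1
Since this equals 1, (9, 1) is a solution.

Yes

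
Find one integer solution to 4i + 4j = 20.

Step 1: Check solvability.
gcd(4, 4) = 4
Since 4 divides 20, solutions exist.

Step 2: Apply extended Euclidean algorithm to find gcd.
We find integers such that 4*x0 + 4*y0 = 4

Step 3: Scale the particular solution.
Multiply by 20/4 = 5:
i = 0, j = 5

Step 4: Verify.
4*(0) + 4*(5) = 20 = 20 ✓

i = 0, j = 5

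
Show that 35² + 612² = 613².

Compute a² + b²:
35² + 612² = 1225 + 374544 = 375769
Compute c²:
613² = 375769
Since 375769 = 375769, it is a Pythagorean triple.

Yes, it is a Pythagorean triple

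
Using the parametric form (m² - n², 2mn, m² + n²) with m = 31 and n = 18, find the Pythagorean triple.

a = m² - n² = 961 - 324 = 637
b = 2mn = 2·31·18 = 1116
c = m² + n² = 961 + 324 = 1285
Verify: 637² + 1116² = 405769 + 1245456 = 1651225 = 1285² ✓

(637, 1116, 1285)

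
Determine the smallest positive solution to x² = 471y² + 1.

We seek the smallest positive integers (x, y) with x² - 471y² = 1, i.e., x² = 471y² + 1.
Try successive y values:
y = 1: x² = 471·1² + 1 = 472, not a perfect square
y = 2: x² = 471·2² + 1 = 1885, not a perfect square
y = 3: x² = 471·3² + 1 = 4240, not a perfect square
... continuing the search (or via continued fractions) ...
y = 361188: x² = 471·361188² + 1 = 61445139303025, x = 7838695 ✓

Verify: 7838695² - 471·361188² = 61445139303025 - 61445139303024 = 1 ✓

x = 7838695, y = 361188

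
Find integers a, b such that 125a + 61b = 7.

Step 1: Check solvability.
gcd(125, 61) = 1
Since 1 divides 7, solutions exist.

Step 2: Apply extended Euclidean algorithm to find gcd.
We find integers such that 125*x0 + 61*y0 = 1

Step 3: Scale the particular solution.
Multiply by 7/1 = 7:
a = -140, b = 287

Step 4: Verify.
125*(-140) + 61*(287) = 7 = 7 ✓

a = -140, b = 287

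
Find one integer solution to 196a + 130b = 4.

Step 1: Check solvability.
gcd(196, 130) = 2
Since 2 divides 4, solutions exist.

Step 2: Apply extended Euclidean algorithm to find gcd.
We find integers such that 196*x0 + 130*y0 = 2

Step 3: Scale the particular solution.
Multiply by 4/2 = 2:
a = 4, b = -6

Step 4: Verify.
196*(4) + 130*(-6) = 4 = 4 ✓

a = 4, b = -6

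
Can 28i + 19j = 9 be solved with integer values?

Step 1: Compute gcd(28, 19).
gcd(28, 19) = 1

Step 2: Check divisibility.
Does 1 divide 9? 9 = 1 x 9, so yes.

By the theorem on linear Diophantine equations, 28i + 19j = 9 has integer solutions if and only if gcd(28, 19) divides 9. Since 1 | 9, solutions exist.

Yes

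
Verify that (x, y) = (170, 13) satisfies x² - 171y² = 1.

Compute x² = 170² = 28900
Compute 171y² = 171·13² = 171·169 = 28899
x² - 171y² = 28900 - 28899 = 1
Since this equals 1, (170, 13) is a solution.

Yes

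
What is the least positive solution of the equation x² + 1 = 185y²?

We need x² = 185y² - 1. Try successive y:
y = 1: x² = 185·1² - 1 = 184, not a perfect square
y = 2: x² = 185·2² - 1 = 739, not a perfect square
y = 3: x² = 185·3² - 1 = 1664, not a perfect square
...
y = 5: x² = 185·5² - 1 = 4624 = 68² ✓
Check: 68² - 185·5² = 4624 - 4625 = -1 ✓

x = 68, y = 5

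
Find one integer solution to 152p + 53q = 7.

Step 1: Check solvability.
gcd(152, 53) = 1
Since 1 divides 7, solutions exist.

Step 2: Apply extended Euclidean algorithm to find gcd.
We find integers such that 152*x0 + 53*y0 = 1

Step 3: Scale the particular solution.
Multiply by 7/1 = 7:
p = 105, q = -301

Step 4: Verify.
152*(105) + 53*(-301) = 7 = 7 ✓

p = 105, q = -301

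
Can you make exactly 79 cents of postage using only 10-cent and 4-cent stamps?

We need non-negative x, y with 10x + 4y = 79.
gcd(10, 4) = 2, and 2 does not divide 79.
No integer solutions exist, so certainly no non-negative ones.

No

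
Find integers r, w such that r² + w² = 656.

We need to find integers r, w > 0 such that r² + w² = 656.
Trying r = 16: w² = 656 - 16² = 656 - 256 = 400
w = 20
Check: 16² + 20² = 256 + 400 = 656 ✓

656 = 16² + 20²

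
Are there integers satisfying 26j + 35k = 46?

Step 1: Compute gcd(26, 35).
gcd(26, 35) = 1

Step 2: Check divisibility.
Does 1 divide 46? 46 = 1 x 46, so yes.

By the theorem on linear Diophantine equations, 26j + 35k = 46 has integer solutions if and only if gcd(26, 35) divides 46. Since 1 | 46, solutions exist.

Yes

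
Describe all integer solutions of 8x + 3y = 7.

Step 1: Compute gcd(8, 3) = 1.
Since 1 divides 7, solutions exist.

Step 2: Find a particular solution using extended Euclidean algorithm.
We get x₀ = -7, y₀ = 21.
Check: 8*-7 + 3*21 = 7 = 7 ✓

Step 3: Write the general solution.
x = -7 + (3/1)t = -7 + 3t
y = 21 - (8/1)t = 21 - 8t
for any integer t.

x = -7 + 3t, y = 21 - 8t for integer t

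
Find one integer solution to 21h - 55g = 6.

Step 1: Check solvability.
gcd(21, 55) = 1
Since 1 divides 6, solutions exist.

Step 2: Apply extended Euclidean algorithm to find gcd.
We find integers such that 21*x0 + 55*y0 = 1

Step 3: Scale the particular solution.
Multiply by 6/1 = 6:
h = 126, g = 48

Step 4: Verify.
21*(126) - 55*(48) = 6 = 6 ✓

h = 126, g = 48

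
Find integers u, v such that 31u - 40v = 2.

Step 1: Check solvability.
gcd(31, 40) = 1
Since 1 divides 2, solutions exist.

Step 2: Apply extended Euclidean algorithm to find gcd.
We find integers such that 31*x0 + 40*y0 = 1

Step 3: Scale the particular solution.
Multiply by 2/1 = 2:
u = -18, v = -14

Step 4: Verify.
31*(-18) - 40*(-14) = 2 = 2 ✓

u = -18, v = -14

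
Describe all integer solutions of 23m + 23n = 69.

Step 1: Compute gcd(23, 23) = 23.
Since 23 divides 69, solutions exist.

Step 2: Find a particular solution using extended Euclidean algorithm.
We get m₀ = 0, n₀ = 3.
Check: 23*0 + 23*3 = 69 = 69 ✓

Step 3: Write the general solution.
m = 0 + (23/23)t = 0 + 1t
n = 3 - (23/23)t = 3 - 1t
for any integer t.

m = 0 + 1t, n = 3 - 1t for integer t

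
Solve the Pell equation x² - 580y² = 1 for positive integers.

We seek the smallest positive integers (x, y) with x² - 580y² = 1, i.e., x² = 580y² + 1.
Try successive y values:
y = 1: x² = 580·1² + 1 = 581, not a perfect square
y = 2: x² = 580·2² + 1 = 2321, not a perfect square
y = 3: x² = 580·3² + 1 = 5221, not a perfect square
... continuing the search (or via continued fractions) ...
y = 12: x² = 580·12² + 1 = 83521, x = 289 ✓

Verify: 289² - 580·12² = 83521 - 83520 = 1 ✓

x = 289, y = 12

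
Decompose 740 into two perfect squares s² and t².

We need to find integers s, t > 0 such that s² + t² = 740.
Trying s = 8: t² = 740 - 8² = 740 - 64 = 676
t = 26
Check: 8² + 26² = 64 + 676 = 740 ✓

740 = 8² + 26²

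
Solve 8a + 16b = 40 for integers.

Step 1: Check solvability.
gcd(8, 16) = 8
Since 8 divides 40, solutions exist.

Step 2: Apply extended Euclidean algorithm to find gcd.
We find integers such that 8*x0 + 16*y0 = 8

Step 3: Scale the particular solution.
Multiply by 40/8 = 5:
a = 5, b = 0

Step 4: Verify.
8*(5) + 16*(0) = 40 = 40 ✓

a = 5, b = 0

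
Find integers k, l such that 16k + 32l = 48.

Step 1: Check solvability.
gcd(16, 32) = 16
Since 16 divides 48, solutions exist.

Step 2: Apply extended Euclidean algorithm to find gcd.
We find integers such that 16*x0 + 32*y0 = 16

Step 3: Scale the particular solution.
Multiply by 48/16 = 3:
k = 3, l = 0

Step 4: Verify.
16*(3) + 32*(0) = 48 = 48 ✓

k = 3, l = 0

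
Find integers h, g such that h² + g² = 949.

We need to find integers h, g > 0 such that h² + g² = 949.
Trying h = 7: g² = 949 - 7² = 949 - 49 = 900
g = 30
Check: 7² + 30² = 49 + 900 = 949 ✓

949 = 7² + 30²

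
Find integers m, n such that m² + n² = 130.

We need to find integers m, n > 0 such that m² + n² = 130.
Trying m = 3: n² = 130 - 3² = 130 - 9 = 121
n = 11
Check: 3² + 11² = 9 + 121 = 130 ✓

130 = 3² + 11²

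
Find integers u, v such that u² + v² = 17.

We need to find integers u, v > 0 such that u² + v² = 17.
Trying u = 1: v² = 17 - 1² = 17 - 1 = 16
v = 4
Check: 1² + 4² = 1 + 16 = 17 ✓

17 = 1² + 4²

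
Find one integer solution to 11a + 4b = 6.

Step 1: Check solvability.
gcd(11, 4) = 1
Since 1 divides 6, solutions exist.

Step 2: Apply extended Euclidean algorithm to find gcd.
We find integers such that 11*x0 + 4*y0 = 1

Step 3: Scale the particular solution.
Multiply by 6/1 = 6:
a = -6, b = 18

Step 4: Verify.
11*(-6) + 4*(18) = 6 = 6 ✓

a = -6, b = 18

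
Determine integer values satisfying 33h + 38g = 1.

Step 1: Check solvability.
gcd(33, 38) = 1
Since 1 divides 1, solutions exist.

Step 2: Apply extended Euclidean algorithm to find gcd.
We find integers such that 33*x0 + 38*y0 = 1

Step 3: Scale the particular solution.
Multiply by 1/1 = 1:
h = 15, g = -13

Step 4: Verify.
33*(15) + 38*(-13) = 1 = 1 ✓

h = 15, g = -13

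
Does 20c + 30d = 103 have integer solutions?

Step 1: Compute gcd(20, 30).
gcd(20, 30) = 10

Step 2: Check divisibility.
Does 10 divide 103? 103 = 10 x 10 + 3, so no.

By the theorem on linear Diophantine equations, 20c + 30d = 103 has integer solutions if and only if gcd(20, 30) divides 103. Since 10 does not divide 103, no solutions exist.

No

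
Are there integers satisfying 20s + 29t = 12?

Step 1: Compute gcd(20, 29).
gcd(20, 29) = 1

Step 2: Check divisibility.
Does 1 divide 12? 12 = 1 x 12, so yes.

By the theorem on linear Diophantine equations, 20s + 29t = 12 has integer solutions if and only if gcd(20, 29) divides 12. Since 1 | 12, solutions exist.

Yes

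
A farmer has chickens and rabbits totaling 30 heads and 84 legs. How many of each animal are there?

Let c = chickens, r = rabbits.
Heads: c + r = 30
Legs: 2c + 4r = 84
From the first equation, c = 30 - r. Substitute:
2(30 - r) + 4r = 84
60 + 2r = 84
r = (84 - 60)/2 = 12
c = 30 - 12 = 18

Chickens: 18, Rabbits: 12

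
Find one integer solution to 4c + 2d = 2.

Step 1: Check solvability.
gcd(4, 2) = 2
Since 2 divides 2, solutions exist.

Step 2: Apply extended Euclidean algorithm to find gcd.
We find integers such that 4*x0 + 2*y0 = 2

Step 3: Scale the particular solution.
Multiply by 2/2 = 1:
c = 0, d = 1

Step 4: Verify.
4*(0) + 2*(1) = 2 = 2 ✓

c = 0, d = 1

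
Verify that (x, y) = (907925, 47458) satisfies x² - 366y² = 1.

Compute x² = 907925² = 824327805625
Compute 366y² = 366·47458² = 366·2252261764 = 824327805624
x² - 366y² = 824327805625 - 824327805624 = 1
Since this equals 1, (907925, 47458) is a solution.

Yes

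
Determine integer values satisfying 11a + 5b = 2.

Step 1: Check solvability.
gcd(11, 5) = 1
Since 1 divides 2, solutions exist.

Step 2: Apply extended Euclidean algorithm to find gcd.
We find integers such that 11*x0 + 5*y0 = 1

Step 3: Scale the particular solution.
Multiply by 2/1 = 2:
a = 2, b = -4

Step 4: Verify.
11*(2) + 5*(-4) = 2 = 2 ✓

a = 2, b = -4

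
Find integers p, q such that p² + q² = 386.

We need to find integers p, q > 0 such that p² + q² = 386.
Trying p = 5: q² = 386 - 5² = 386 - 25 = 361
q = 19
Check: 5² + 19² = 25 + 361 = 386 ✓

386 = 5² + 19²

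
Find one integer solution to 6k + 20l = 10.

Step 1: Check solvability.
gcd(6, 20) = 2
Since 2 divides 10, solutions exist.

Step 2: Apply extended Euclidean algorithm to find gcd.
We find integers such that 6*x0 + 20*y0 = 2

Step 3: Scale the particular solution.
Multiply by 10/2 = 5:
k = -15, l = 5

Step 4: Verify.
6*(-15) + 20*(5) = 10 = 10 ✓

k = -15, l = 5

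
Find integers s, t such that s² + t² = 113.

We need to find integers s, t > 0 such that s² + t² = 113.
Trying s = 7: t² = 113 - 7² = 113 - 49 = 64
t = 8
Check: 7² + 8² = 49 + 64 = 113 ✓

113 = 7² + 8²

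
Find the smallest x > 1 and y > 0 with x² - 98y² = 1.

We seek the smallest positive integers (x, y) with x² - 98y² = 1, i.e., x² = 98y² + 1.
Try successive y values:
y = 1: x² = 98·1² + 1 = 99, not a perfect square
y = 2: x² = 98·2² + 1 = 393, not a perfect square
y = 3: x² = 98·3² + 1 = 883, not a perfect square
... continuing the search (or via continued fractions) ...
y = 10: x² = 98·10² + 1 = 9801, x = 99 ✓

Verify: 99² - 98·10² = 9801 - 9800 = 1 ✓

x = 99, y = 10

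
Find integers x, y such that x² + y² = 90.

We need to find integers x, y > 0 such that x² + y² = 90.
Trying x = 3: y² = 90 - 3² = 90 - 9 = 81
y = 9
Check: 3² + 9² = 9 + 81 = 90 ✓

90 = 3² + 9²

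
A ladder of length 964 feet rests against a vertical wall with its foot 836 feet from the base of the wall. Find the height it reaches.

The ladder, wall, and ground form a right triangle with hypotenuse 964 and one leg 836.
By the Pythagorean theorem: h² = 964² - 836² = 929296 - 698896 = 230400
h = √230400 = 480 feet

480 feet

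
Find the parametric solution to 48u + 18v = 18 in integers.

Step 1: Compute gcd(48, 18) = 6.
Since 6 divides 18, solutions exist.

Step 2: Find a particular solution using extended Euclidean algorithm.
We get u₀ = -3, v₀ = 9.
Check: 48*-3 + 18*9 = 18 = 18 ✓

Step 3: Write the general solution.
u = -3 + (18/6)t = -3 + 3t
v = 9 - (48/6)t = 9 - 8t
for any integer t.

u = -3 + 3t, v = 9 - 8t for integer t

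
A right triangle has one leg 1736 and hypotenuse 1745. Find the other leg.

a² = c² - b² = 3045025 - 3013696 = 31329
a = 177

177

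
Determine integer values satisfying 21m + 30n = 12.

Step 1: Check solvability.
gcd(21, 30) = 3
Since 3 divides 12, solutions exist.

Step 2: Apply extended Euclidean algorithm to find gcd.
We find integers such that 21*x0 + 30*y0 = 3

Step 3: Scale the particular solution.
Multiply by 12/3 = 4:
m = 12, n = -8

Step 4: Verify.
21*(12) + 30*(-8) = 12 = 12 ✓

m = 12, n = -8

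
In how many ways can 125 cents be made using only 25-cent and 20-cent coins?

We need non-negative integers (x, y) with 25x + 20y = 125.
For each x from 0 to 5, check if (125 - 25x) is a non-negative multiple of 20.
Solutions (x, y): (1,5), (5,0)
Count: 2

2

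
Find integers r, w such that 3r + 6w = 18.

Step 1: Check solvability.
gcd(3, 6) = 3
Since 3 divides 18, solutions exist.

Step 2: Apply extended Euclidean algorithm to find gcd.
We find integers such that 3*x0 + 6*y0 = 3

Step 3: Scale the particular solution.
Multiply by 18/3 = 6:
r = 6, w = 0

Step 4: Verify.
3*(6) + 6*(0) = 18 = 18 ✓

r = 6, w = 0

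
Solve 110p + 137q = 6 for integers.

Step 1: Check solvability.
gcd(110, 137) = 1
Since 1 divides 6, solutions exist.

Step 2: Apply extended Euclidean algorithm to find gcd.
We find integers such that 110*x0 + 137*y0 = 1

Step 3: Scale the particular solution.
Multiply by 6/1 = 6:
p = -396, q = 318

Step 4: Verify.
110*(-396) + 137*(318) = 6 = 6 ✓

p = -396, q = 318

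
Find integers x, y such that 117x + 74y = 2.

Step 1: Check solvability.
gcd(117, 74) = 1
Since 1 divides 2, solutions exist.

Step 2: Apply extended Euclidean algorithm to find gcd.
We find integers such that 117*x0 + 74*y0 = 1

Step 3: Scale the particular solution.
Multiply by 2/1 = 2:
x = 62, y = -98

Step 4: Verify.
117*(62) + 74*(-98) = 2 = 2 ✓

x = 62, y = -98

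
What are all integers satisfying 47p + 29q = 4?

Step 1: Compute gcd(47, 29) = 1.
Since 1 divides 4, solutions exist.

Step 2: Find a particular solution using extended Euclidean algorithm.
We get p₀ = -32, q₀ = 52.
Check: 47*-32 + 29*52 = 4 = 4 ✓

Step 3: Write the general solution.
p = -32 + (29/1)t = -32 + 29t
q = 52 - (47/1)t = 52 - 47t
for any integer t.

p = -32 + 29t, q = 52 - 47t for integer t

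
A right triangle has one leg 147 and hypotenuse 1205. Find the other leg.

b² = c² - a² = 1452025 - 21609 = 1430416
b = 1196

1196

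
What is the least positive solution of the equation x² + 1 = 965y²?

We need x² = 965y² - 1. Try successive y:
y = 1: x² = 965·1² - 1 = 964, not a perfect square
y = 2: x² = 965·2² - 1 = 3859, not a perfect square
y = 3: x² = 965·3² - 1 = 8684, not a perfect square
...
y = 481: x² = 965·481² - 1 = 223263364 = 14942² ✓
Check: 14942² - 965·481² = 223263364 - 223263365 = -1 ✓

x = 14942, y = 481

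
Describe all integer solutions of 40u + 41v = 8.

Step 1: Compute gcd(40, 41) = 1.
Since 1 divides 8, solutions exist.

Step 2: Find a particular solution using extended Euclidean algorithm.
We get u₀ = -8, v₀ = 8.
Check: 40*-8 + 41*8 = 8 = 8 ✓

Step 3: Write the general solution.
u = -8 + (41/1)t = -8 + 41t
v = 8 - (40/1)t = 8 - 40t
for any integer t.

u = -8 + 41t, v = 8 - 40t for integer t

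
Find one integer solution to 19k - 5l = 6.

Step 1: Check solvability.
gcd(19, 5) = 1
Since 1 divides 6, solutions exist.

Step 2: Apply extended Euclidean algorithm to find gcd.
We find integers such that 19*x0 + 5*y0 = 1

Step 3: Scale the particular solution.
Multiply by 6/1 = 6:
k = -6, l = -24

Step 4: Verify.
19*(-6) - 5*(-24) = 6 = 6 ✓

k = -6, l = -24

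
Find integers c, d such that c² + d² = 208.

We need to find integers c, d > 0 such that c² + d² = 208.
Trying c = 8: d² = 208 - 8² = 208 - 64 = 144
d = 12
Check: 8² + 12² = 64 + 144 = 208 ✓

208 = 8² + 12²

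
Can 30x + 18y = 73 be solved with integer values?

Step 1: Compute gcd(30, 18).
gcd(30, 18) = 6

Step 2: Check divisibility.
Does 6 divide 73? 73 = 6 x 12 + 1, so no.

By the theorem on linear Diophantine equations, 30x + 18y = 73 has integer solutions if and only if gcd(30, 18) divides 73. Since 6 does not divide 73, no solutions exist.

No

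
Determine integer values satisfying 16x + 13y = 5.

Step 1: Check solvability.
gcd(16, 13) = 1
Since 1 divides 5, solutions exist.

Step 2: Apply extended Euclidean algorithm to find gcd.
We find integers such that 16*x0 + 13*y0 = 1

Step 3: Scale the particular solution.
Multiply by 5/1 = 5:
x = -20, y = 25

Step 4: Verify.
16*(-20) + 13*(25) = 5 = 5 ✓

x = -20, y = 25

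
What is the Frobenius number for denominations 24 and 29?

For two coprime denominations a and b, the Frobenius number (largest value not representable as a non-negative combination) is ab - a - b.
Here gcd(24, 29) = 1, so they are coprime.
F(24, 29) = 24·29 - 24 - 29 = 696 - 53 = 643

643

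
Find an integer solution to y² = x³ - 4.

Try small integer x values and check whether x³ - 4 is a perfect square.
x = 2: x³ - 4 = 2³ - 4 = 8 - 4 = 4
Is 4 a perfect square? 2² = 4 ✓
So (x, y) = (2, -2) is a solution.

x = 2, y = -2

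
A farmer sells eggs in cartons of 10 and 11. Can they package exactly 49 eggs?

We need non-negative a, b with 10a + 11b = 49.
gcd(10, 11) = 1 divides 49, but no a in [0, 4] gives non-negative b.

No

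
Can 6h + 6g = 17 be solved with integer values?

Step 1: Compute gcd(6, 6).
gcd(6, 6) = 6

Step 2: Check divisibility.
Does 6 divide 17? 17 = 6 x 2 + 5, so no.

By the theorem on linear Diophantine equations, 6h + 6g = 17 has integer solutions if and only if gcd(6, 6) divides 17. Since 6 does not divide 17, no solutions exist.

No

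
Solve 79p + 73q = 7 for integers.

Step 1: Check solvability.
gcd(79, 73) = 1
Since 1 divides 7, solutions exist.

Step 2: Apply extended Euclidean algorithm to find gcd.
We find integers such that 79*x0 + 73*y0 = 1

Step 3: Scale the particular solution.
Multiply by 7/1 = 7:
p = -84, q = 91

Step 4: Verify.
79*(-84) + 73*(91) = 7 = 7 ✓

p = -84, q = 91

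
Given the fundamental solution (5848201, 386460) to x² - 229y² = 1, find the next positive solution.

Solutions to x² - Dy² = 1 are generated by powers of (x₀ + y₀√D).
The next solution satisfies x₁ + y₁√229 = (x₀ + y₀√229)², giving:
x₁ = x₀² + 229y₀² = 5848201² + 229·386460² = 34201454936401 + 34201454936400 = 68402909872801
y₁ = 2x₀y₀ = 2·5848201·386460 = 4520191516920

Verify: 68402909872801² - 229·4520191516920² = 4678958079066536517999585601 - 4678958079066536517999585600 = 1 ✓

x = 68402909872801, y = 4520191516920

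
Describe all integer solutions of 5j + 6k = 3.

Step 1: Compute gcd(5, 6) = 1.
Since 1 divides 3, solutions exist.

Step 2: Find a particular solution using extended Euclidean algorithm.
We get j₀ = -3, k₀ = 3.
Check: 5*-3 + 6*3 = 3 = 3 ✓

Step 3: Write the general solution.
j = -3 + (6/1)t = -3 + 6t
k = 3 - (5/1)t = 3 - 5t
for any integer t.

j = -3 + 6t, k = 3 - 5t for integer t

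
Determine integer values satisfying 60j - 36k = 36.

Step 1: Check solvability.
gcd(60, 36) = 12
Since 12 divides 36, solutions exist.

Step 2: Apply extended Euclidean algorithm to find gcd.
We find integers such that 60*x0 + 36*y0 = 12

Step 3: Scale the particular solution.
Multiply by 36/12 = 3:
j = -3, k = -6

Step 4: Verify.
60*(-3) - 36*(-6) = 36 = 36 ✓

j = -3, k = -6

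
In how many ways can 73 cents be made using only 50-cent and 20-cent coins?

We need non-negative integers (x, y) with 50x + 20y = 73.
For each x from 0 to 1, check if (73 - 50x) is a non-negative multiple of 20.
Solutions (x, y): none
Count: 0

0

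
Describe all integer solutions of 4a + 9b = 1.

Step 1: Compute gcd(4, 9) = 1.
Since 1 divides 1, solutions exist.

Step 2: Find a particular solution using extended Euclidean algorithm.
We get a₀ = -2, b₀ = 1.
Check: 4*-2 + 9*1 = 1 = 1 ✓

Step 3: Write the general solution.
a = -2 + (9/1)t = -2 + 9t
b = 1 - (4/1)t = 1 - 4t
for any integer t.

a = -2 + 9t, b = 1 - 4t for integer t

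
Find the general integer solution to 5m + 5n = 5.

Step 1: Compute gcd(5, 5) = 5.
Since 5 divides 5, solutions exist.

Step 2: Find a particular solution using extended Euclidean algorithm.
We get m₀ = 0, n₀ = 1.
Check: 5*0 + 5*1 = 5 = 5 ✓

Step 3: Write the general solution.
m = 0 + (5/5)t = 0 + 1t
n = 1 - (5/5)t = 1 - 1t
for any integer t.

m = 0 + 1t, n = 1 - 1t for integer t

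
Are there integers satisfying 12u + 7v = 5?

Step 1: Compute gcd(12, 7).
gcd(12, 7) = 1

Step 2: Check divisibility.
Does 1 divide 5? 5 = 1 x 5, so yes.

By the theorem on linear Diophantine equations, 12u + 7v = 5 has integer solutions if and only if gcd(12, 7) divides 5. Since 1 | 5, solutions exist.

Yes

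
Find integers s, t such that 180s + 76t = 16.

Step 1: Check solvability.
gcd(180, 76) = 4
Since 4 divides 16, solutions exist.

Step 2: Apply extended Euclidean algorithm to find gcd.
We find integers such that 180*x0 + 76*y0 = 4

Step 3: Scale the particular solution.
Multiply by 16/4 = 4:
s = -32, t = 76

Step 4: Verify.
180*(-32) + 76*(76) = 16 = 16 ✓

s = -32, t = 76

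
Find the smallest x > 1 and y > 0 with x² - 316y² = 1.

We seek the smallest positive integers (x, y) with x² - 316y² = 1, i.e., x² = 316y² + 1.
Try successive y values:
y = 1: x² = 316·1² + 1 = 317, not a perfect square
y = 2: x² = 316·2² + 1 = 1265, not a perfect square
y = 3: x² = 316·3² + 1 = 2845, not a perfect square
... continuing the search (or via continued fractions) ...
y = 720: x² = 316·720² + 1 = 163814401, x = 12799 ✓

Verify: 12799² - 316·720² = 163814401 - 163814400 = 1 ✓

x = 12799, y = 720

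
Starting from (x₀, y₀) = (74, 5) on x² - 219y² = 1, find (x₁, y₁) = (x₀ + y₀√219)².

Solutions to x² - Dy² = 1 are generated by powers of (x₀ + y₀√D).
The next solution satisfies x₁ + y₁√219 = (x₀ + y₀√219)², giving:
x₁ = x₀² + 219y₀² = 74² + 219·5² = 5476 + 5475 = 10951
y₁ = 2x₀y₀ = 2·74·5 = 740

Verify: 10951² - 219·740² = 119924401 - 119924400 = 1 ✓

x = 10951, y = 740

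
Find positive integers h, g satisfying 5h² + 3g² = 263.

Try small values of h and check whether (263 - 5h²)/3 is a perfect square.
h = 2: 5·2² = 20, so 3g² = 263 - 20 = 243, giving g² = 81, g = 9.
Check: 5·2² + 3·9² = 20 + 243 = 263 ✓

h = 2, g = 9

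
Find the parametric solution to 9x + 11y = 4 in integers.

Step 1: Compute gcd(9, 11) = 1.
Since 1 divides 4, solutions exist.

Step 2: Find a particular solution using extended Euclidean algorithm.
We get x₀ = 20, y₀ = -16.
Check: 9*20 + 11*-16 = 4 = 4 ✓

Step 3: Write the general solution.
x = 20 + (11/1)t = 20 + 11t
y = -16 - (9/1)t = -16 - 9t
for any integer t.

x = 20 + 11t, y = -16 - 9t for integer t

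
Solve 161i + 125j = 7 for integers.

Step 1: Check solvability.
gcd(161, 125) = 1
Since 1 divides 7, solutions exist.

Step 2: Apply extended Euclidean algorithm to find gcd.
We find integers such that 161*x0 + 125*y0 = 1

Step 3: Scale the particular solution.
Multiply by 7/1 = 7:
i = -413, j = 532

Step 4: Verify.
161*(-413) + 125*(532) = 7 = 7 ✓

i = -413, j = 532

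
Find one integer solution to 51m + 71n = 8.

Step 1: Check solvability.
gcd(51, 71) = 1
Since 1 divides 8, solutions exist.

Step 2: Apply extended Euclidean algorithm to find gcd.
We find integers such that 51*x0 + 71*y0 = 1

Step 3: Scale the particular solution.
Multiply by 8/1 = 8:
m = -256, n = 184

Step 4: Verify.
51*(-256) + 71*(184) = 8 = 8 ✓

m = -256, n = 184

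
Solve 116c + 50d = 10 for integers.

Step 1: Check solvability.
gcd(116, 50) = 2
Since 2 divides 10, solutions exist.

Step 2: Apply extended Euclidean algorithm to find gcd.
We find integers such that 116*x0 + 50*y0 = 2

Step 3: Scale the particular solution.
Multiply by 10/2 = 5:
c = -15, d = 35

Step 4: Verify.
116*(-15) + 50*(35) = 10 = 10 ✓

c = -15, d = 35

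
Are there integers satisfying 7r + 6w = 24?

Step 1: Compute gcd(7, 6).
gcd(7, 6) = 1

Step 2: Check divisibility.
Does 1 divide 24? 24 = 1 x 24, so yes.

By the theorem on linear Diophantine equations, 7r + 6w = 24 has integer solutions if and only if gcd(7, 6) divides 24. Since 1 | 24, solutions exist.

Yes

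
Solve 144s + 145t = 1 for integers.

Step 1: Check solvability.
gcd(144, 145) = 1
Since 1 divides 1, solutions exist.

Step 2: Apply extended Euclidean algorithm to find gcd.
We find integers such that 144*x0 + 145*y0 = 1

Step 3: Scale the particular solution.
Multiply by 1/1 = 1:
s = -1, t = 1

Step 4: Verify.
144*(-1) + 145*(1) = 1 = 1 ✓

s = -1, t = 1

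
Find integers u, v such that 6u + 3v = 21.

Step 1: Check solvability.
gcd(6, 3) = 3
Since 3 divides 21, solutions exist.

Step 2: Apply extended Euclidean algorithm to find gcd.
We find integers such that 6*x0 + 3*y0 = 3

Step 3: Scale the particular solution.
Multiply by 21/3 = 7:
u = 0, v = 7

Step 4: Verify.
6*(0) + 3*(7) = 21 = 21 ✓

u = 0, v = 7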